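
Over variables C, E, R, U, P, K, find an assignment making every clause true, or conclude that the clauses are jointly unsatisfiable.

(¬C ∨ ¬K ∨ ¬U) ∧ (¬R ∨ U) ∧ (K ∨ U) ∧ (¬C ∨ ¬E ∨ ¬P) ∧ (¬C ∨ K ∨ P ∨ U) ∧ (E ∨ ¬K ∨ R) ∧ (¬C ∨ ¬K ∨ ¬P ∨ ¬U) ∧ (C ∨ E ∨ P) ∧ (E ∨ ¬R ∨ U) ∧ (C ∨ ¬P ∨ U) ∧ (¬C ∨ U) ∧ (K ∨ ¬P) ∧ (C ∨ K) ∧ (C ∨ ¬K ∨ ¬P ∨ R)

Set C = False.
  then (C ∨ K) forces K = True.
Set E = True.
Set R = True.
  then (¬R ∨ U) forces U = True.
Set P = True.
All clauses satisfied.

C = False, E = True, R = True, U = True, P = True, K = True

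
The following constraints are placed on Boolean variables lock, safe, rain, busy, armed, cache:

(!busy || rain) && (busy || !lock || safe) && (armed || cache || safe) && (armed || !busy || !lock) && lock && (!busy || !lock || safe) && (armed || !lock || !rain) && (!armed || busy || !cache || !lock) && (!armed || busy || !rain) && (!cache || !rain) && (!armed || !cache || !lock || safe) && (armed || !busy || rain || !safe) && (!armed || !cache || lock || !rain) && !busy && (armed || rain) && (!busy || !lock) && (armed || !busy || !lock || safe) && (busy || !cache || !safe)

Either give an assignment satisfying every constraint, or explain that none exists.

Unit clause (lock) forces lock = True.
Unit clause (!busy) forces busy = False.
In (busy || !lock || safe) only safe is left, so safe = True.
In (busy || !cache || !safe) only !cache is left, so cache = False.
Try rain = True:
  (armed || !lock || !rain) forces armed = True.
  clause (!armed || busy || !rain) is falsified — backtrack.
So rain = False.
  then (armed || rain) forces armed = True.
All clauses satisfied.

lock: True, safe: True, rain: False, busy: False, armed: True, cache: False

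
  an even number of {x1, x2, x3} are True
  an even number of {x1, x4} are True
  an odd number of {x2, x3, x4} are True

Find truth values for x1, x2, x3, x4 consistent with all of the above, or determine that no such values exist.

UNSATISFIABLE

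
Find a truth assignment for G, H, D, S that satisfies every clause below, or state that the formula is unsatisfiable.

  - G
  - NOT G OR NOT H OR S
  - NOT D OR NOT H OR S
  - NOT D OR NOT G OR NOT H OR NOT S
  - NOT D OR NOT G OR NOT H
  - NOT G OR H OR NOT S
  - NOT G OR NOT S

G = True, H = False, D = False, S = False

Unit clause (G) forces G = True.
In (NOT G OR NOT S) only NOT S is left, so S = False.
In (NOT G OR NOT H OR S) only NOT H is left, so H = False.
Set D = False.
Check each clause:
  (G): G holds.
  (NOT G OR NOT H OR S): NOT H holds.
  (NOT D OR NOT H OR S): NOT D holds.
  (NOT D OR NOT G OR NOT H OR NOT S): NOT D holds.
  (NOT D OR NOT G OR NOT H): NOT D holds.
  (NOT G OR H OR NOT S): NOT S holds.
  (NOT G OR NOT S): NOT S holds.
All clauses satisfied.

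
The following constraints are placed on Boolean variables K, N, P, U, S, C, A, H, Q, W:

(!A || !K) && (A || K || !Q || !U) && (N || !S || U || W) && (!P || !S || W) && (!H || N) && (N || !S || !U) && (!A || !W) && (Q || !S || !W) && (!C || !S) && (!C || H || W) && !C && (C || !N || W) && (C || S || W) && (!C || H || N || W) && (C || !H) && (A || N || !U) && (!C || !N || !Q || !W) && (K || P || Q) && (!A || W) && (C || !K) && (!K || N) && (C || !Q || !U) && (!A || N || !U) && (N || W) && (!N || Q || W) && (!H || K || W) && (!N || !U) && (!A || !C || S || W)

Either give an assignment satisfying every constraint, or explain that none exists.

Unit clause (!C) forces C = False.
In (C || !H) only !H is left, so H = False.
In (C || !K) only !K is left, so K = False.
Set N = True.
  then (C || !N || W) forces W = True.
  then (!N || !U) forces U = False.
  then (!A || !W) forces A = False.
Set P = False.
  then (K || P || Q) forces Q = True.
Set S = False.
All clauses satisfied.

K = False, N = True, P = False, U = False, S = False, C = False, A = False, H = False, Q = True, W = True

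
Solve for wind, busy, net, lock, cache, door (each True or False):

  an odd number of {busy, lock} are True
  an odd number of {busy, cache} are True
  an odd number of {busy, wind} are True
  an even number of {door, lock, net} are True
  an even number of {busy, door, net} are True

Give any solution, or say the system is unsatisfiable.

Unsatisfiable — no assignment works.

Adding constraints 1, 4, 5 mod 2: every variable appears an even number of times on the left, so the left side is 0.
But the right sides sum to 1 (mod 2). 0 ≠ 1 — the system is inconsistent.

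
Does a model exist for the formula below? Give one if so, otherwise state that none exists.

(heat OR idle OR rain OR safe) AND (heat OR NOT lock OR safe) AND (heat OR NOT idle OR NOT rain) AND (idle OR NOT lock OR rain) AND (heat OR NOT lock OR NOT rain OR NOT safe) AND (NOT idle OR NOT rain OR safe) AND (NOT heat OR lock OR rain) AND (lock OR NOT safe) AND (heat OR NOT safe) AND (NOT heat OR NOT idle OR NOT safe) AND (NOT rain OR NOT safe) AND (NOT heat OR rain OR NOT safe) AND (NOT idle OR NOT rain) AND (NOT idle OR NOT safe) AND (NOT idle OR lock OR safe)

rain: True; lock: False; idle: False; safe: False; heat: False

Set rain = True.
  then (NOT rain OR NOT safe) forces safe = False.
  then (NOT idle OR NOT rain) forces idle = False.
Set lock = False.
Set heat = False.
All clauses satisfied.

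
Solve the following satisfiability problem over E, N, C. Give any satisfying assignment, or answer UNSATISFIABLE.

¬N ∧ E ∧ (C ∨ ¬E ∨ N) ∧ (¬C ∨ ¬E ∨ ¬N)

Unit clause (¬N) forces N = False.
Unit clause (E) forces E = True.
In (C ∨ ¬E ∨ N) only C is left, so C = True.
Check each clause:
  (¬N): ¬N holds.
  (E): E holds.
  (C ∨ ¬E ∨ N): C holds.
  (¬C ∨ ¬E ∨ ¬N): ¬N holds.
All clauses satisfied.

E: True, N: False, C: True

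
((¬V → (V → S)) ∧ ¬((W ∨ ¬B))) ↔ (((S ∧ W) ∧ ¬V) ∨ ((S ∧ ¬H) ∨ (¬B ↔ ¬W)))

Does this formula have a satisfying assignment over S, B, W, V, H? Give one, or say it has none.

S = False, B = False, W = True, V = False, H = True

  ((¬V → (V → S)) ∧ ¬((W ∨ ¬B))) ↔ (((S ∧ W) ∧ ¬V) ∨ ((S ∧ ¬H) ∨ (¬B ↔ ¬W))) = True
    (¬V → (V → S)) ∧ ¬((W ∨ ¬B)) = False
      ¬V → (V → S) = True
        ¬V = True
        V → S = True
      ¬((W ∨ ¬B)) = False
        W ∨ ¬B = True
          ¬B = True
    ((S ∧ W) ∧ ¬V) ∨ ((S ∧ ¬H) ∨ (¬B ↔ ¬W)) = False
      (S ∧ W) ∧ ¬V = False
        S ∧ W = False
        ¬V = True
      (S ∧ ¬H) ∨ (¬B ↔ ¬W) = False
        S ∧ ¬H = False
          ¬H = False
        ¬B ↔ ¬W = False
          ¬B = True
          ¬W = False
The formula evaluates to True.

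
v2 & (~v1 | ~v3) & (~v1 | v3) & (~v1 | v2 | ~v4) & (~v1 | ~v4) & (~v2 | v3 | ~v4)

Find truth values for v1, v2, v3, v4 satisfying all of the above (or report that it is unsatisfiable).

v1 = False, v2 = True, v3 = True, v4 = False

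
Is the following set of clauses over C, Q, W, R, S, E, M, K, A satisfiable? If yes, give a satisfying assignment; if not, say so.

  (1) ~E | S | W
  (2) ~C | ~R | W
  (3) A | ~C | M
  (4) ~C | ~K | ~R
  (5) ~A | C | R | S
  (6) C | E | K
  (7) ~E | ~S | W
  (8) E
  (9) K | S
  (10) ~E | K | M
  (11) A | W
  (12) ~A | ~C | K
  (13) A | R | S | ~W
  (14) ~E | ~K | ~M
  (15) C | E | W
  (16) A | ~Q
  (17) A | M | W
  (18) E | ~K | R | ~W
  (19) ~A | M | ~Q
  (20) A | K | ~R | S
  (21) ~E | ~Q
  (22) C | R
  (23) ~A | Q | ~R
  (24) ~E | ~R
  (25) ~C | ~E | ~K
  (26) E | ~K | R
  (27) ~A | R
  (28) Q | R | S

C=T; Q=F; W=T; R=F; S=T; E=T; M=T; K=F; A=F

Unit clause (E) forces E = True.
In (~E | ~Q) only ~Q is left, so Q = False.
In (~E | ~R) only ~R is left, so R = False.
In (~A | R) only ~A is left, so A = False.
In (Q | R | S) only S is left, so S = True.
In (~E | ~S | W) only W is left, so W = True.
In (C | R) only C is left, so C = True.
In (~C | ~E | ~K) only ~K is left, so K = False.
In (A | ~C | M) only M is left, so M = True.
All clauses satisfied.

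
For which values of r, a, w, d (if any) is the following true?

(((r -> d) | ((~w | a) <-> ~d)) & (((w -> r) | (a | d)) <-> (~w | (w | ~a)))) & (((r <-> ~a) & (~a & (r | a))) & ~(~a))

Case a = True: the conjunct ~a is False.
Case a = False: the conjunct ~(~a) becomes ~(~False) = False.
Both cases fail — unsatisfiable.

No satisfying assignment exists.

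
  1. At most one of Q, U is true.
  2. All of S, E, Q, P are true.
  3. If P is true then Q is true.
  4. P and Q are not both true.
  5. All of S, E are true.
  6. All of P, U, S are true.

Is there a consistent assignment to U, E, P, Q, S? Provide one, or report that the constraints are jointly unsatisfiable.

Case U = True:
  (1) with U=T forces Q = False.
  Constraint (2) is violated (Q=F) — contradiction.
Case U = False:
  Constraint (6) is violated (U=F) — contradiction.
Both cases fail — unsatisfiable.

No satisfying assignment exists.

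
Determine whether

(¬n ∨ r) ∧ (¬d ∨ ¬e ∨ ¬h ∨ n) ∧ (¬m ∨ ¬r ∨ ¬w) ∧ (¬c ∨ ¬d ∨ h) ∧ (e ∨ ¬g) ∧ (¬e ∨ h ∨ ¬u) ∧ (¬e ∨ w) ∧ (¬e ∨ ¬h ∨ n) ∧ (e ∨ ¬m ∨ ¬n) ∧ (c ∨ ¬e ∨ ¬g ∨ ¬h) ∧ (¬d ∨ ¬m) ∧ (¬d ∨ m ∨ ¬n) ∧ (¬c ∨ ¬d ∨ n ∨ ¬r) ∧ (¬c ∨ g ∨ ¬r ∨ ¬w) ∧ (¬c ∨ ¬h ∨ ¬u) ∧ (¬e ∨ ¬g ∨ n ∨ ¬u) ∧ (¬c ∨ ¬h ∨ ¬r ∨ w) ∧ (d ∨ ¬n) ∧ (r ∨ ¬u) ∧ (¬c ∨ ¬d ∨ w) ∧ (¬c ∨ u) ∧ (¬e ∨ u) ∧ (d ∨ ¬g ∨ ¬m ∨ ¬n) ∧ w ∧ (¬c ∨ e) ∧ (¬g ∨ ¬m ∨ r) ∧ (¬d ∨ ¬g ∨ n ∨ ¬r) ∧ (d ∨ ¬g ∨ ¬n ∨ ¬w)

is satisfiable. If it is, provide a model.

Unit clause (w) forces w = True.
Set u = False.
  then (¬c ∨ u) forces c = False.
  then (¬e ∨ u) forces e = False.
  then (e ∨ ¬g) forces g = False.
Set h = True.
Set d = False.
  then (d ∨ ¬n) forces n = False.
Set m = False.
Set r = False.
All clauses satisfied.

u = False, h = True, d = False, m = False, g = False, r = False, n = False, e = False, c = False, w = True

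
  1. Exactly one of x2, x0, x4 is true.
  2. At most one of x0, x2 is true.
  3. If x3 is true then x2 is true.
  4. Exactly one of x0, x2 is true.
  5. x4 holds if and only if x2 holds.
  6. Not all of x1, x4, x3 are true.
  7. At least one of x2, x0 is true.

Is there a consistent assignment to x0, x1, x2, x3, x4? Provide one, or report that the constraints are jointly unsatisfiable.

x0 = True; x1 = False; x2 = False; x3 = False; x4 = False

  (1) {x2, x0, x4}: 1 true — exactly one ✓
  (2) {x0, x2}: 1 true — at most one ✓
  (3) x3=F ⇒ x2: vacuous ✓
  (4) {x0, x2}: 1 true — exactly one ✓
  (5) x4=F, x2=F — same ✓
  (6) {x1, x4, x3}: 0/3 true — not all ✓
  (7) {x2, x0}: 1 true — at least one ✓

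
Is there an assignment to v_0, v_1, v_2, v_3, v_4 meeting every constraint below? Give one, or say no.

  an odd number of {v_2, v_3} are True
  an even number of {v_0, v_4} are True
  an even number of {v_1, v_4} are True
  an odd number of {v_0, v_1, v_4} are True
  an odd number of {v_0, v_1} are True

Adding constraints 2, 3, 5 mod 2: every variable appears an even number of times on the left, so the left side is 0.
But the right sides sum to 1 (mod 2). 0 ≠ 1 — the system is inconsistent.

Unsatisfiable — no assignment works.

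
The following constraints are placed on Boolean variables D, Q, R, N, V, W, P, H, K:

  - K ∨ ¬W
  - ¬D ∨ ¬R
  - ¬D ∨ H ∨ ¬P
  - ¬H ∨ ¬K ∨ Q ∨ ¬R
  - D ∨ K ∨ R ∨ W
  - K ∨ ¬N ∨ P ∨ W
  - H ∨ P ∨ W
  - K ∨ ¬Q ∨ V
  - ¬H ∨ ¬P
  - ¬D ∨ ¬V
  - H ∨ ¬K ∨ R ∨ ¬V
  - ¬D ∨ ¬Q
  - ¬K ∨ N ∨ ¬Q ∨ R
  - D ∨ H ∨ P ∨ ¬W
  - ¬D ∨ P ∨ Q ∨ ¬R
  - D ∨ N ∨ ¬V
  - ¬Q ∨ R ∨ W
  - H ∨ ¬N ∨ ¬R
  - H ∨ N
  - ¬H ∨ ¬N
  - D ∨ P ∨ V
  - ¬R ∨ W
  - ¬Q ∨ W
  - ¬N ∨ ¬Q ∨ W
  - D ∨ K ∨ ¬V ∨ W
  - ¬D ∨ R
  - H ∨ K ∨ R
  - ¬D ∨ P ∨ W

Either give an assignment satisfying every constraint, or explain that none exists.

Try D = True:
  (¬D ∨ ¬R) forces R = False.
  clause (¬D ∨ R) is falsified — backtrack.
So D = False.
Set Q = False.
Set R = False.
Set N = True.
  then (¬H ∨ ¬N) forces H = False.
  then (H ∨ K ∨ R) forces K = True.
  then (H ∨ ¬K ∨ R ∨ ¬V) forces V = False.
  then (D ∨ P ∨ V) forces P = True.
Set W = True.
All clauses satisfied.

D = False; Q = False; R = False; N = True; V = False; W = True; P = True; H = False; K = True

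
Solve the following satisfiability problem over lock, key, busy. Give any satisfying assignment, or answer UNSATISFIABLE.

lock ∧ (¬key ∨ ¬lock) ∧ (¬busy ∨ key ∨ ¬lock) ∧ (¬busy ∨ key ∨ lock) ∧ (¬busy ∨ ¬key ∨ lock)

lock = True, key = False, busy = False

Unit clause (lock) forces lock = True.
In (¬key ∨ ¬lock) only ¬key is left, so key = False.
In (¬busy ∨ key ∨ ¬lock) only ¬busy is left, so busy = False.
Check each clause:
  (lock): lock holds.
  (¬key ∨ ¬lock): ¬key holds.
  (¬busy ∨ key ∨ ¬lock): ¬busy holds.
  (¬busy ∨ key ∨ lock): ¬busy holds.
  (¬busy ∨ ¬key ∨ lock): ¬busy holds.
All clauses satisfied.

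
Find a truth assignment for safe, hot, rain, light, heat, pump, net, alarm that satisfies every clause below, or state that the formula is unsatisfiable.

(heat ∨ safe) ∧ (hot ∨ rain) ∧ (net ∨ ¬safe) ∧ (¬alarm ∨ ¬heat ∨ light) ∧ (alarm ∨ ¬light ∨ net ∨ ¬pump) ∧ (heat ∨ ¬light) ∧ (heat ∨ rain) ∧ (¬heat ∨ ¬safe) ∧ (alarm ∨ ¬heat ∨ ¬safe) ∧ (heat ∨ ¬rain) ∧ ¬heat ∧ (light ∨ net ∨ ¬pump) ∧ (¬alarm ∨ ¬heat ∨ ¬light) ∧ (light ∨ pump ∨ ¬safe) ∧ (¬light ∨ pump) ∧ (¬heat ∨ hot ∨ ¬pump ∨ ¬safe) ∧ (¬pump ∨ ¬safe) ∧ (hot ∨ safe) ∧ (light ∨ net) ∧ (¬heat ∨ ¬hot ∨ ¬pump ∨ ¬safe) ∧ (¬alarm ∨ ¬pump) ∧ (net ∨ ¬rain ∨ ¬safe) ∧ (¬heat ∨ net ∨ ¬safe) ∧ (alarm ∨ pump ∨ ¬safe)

The formula is unsatisfiable.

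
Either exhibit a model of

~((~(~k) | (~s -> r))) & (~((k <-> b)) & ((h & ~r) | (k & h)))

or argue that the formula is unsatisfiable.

r=F, b=T, k=F, h=T, s=F

  ~((~(~k) | (~s -> r))) = True
    ~(~k) | (~s -> r) = False
      ~(~k) = False
        ~k = True
      ~s -> r = False
        ~s = True
  ~((k <-> b)) & ((h & ~r) | (k & h)) = True
    ~((k <-> b)) = True
      k <-> b = False
    (h & ~r) | (k & h) = True
      h & ~r = True
        ~r = True
      k & h = False
Both conjuncts True, so the formula holds.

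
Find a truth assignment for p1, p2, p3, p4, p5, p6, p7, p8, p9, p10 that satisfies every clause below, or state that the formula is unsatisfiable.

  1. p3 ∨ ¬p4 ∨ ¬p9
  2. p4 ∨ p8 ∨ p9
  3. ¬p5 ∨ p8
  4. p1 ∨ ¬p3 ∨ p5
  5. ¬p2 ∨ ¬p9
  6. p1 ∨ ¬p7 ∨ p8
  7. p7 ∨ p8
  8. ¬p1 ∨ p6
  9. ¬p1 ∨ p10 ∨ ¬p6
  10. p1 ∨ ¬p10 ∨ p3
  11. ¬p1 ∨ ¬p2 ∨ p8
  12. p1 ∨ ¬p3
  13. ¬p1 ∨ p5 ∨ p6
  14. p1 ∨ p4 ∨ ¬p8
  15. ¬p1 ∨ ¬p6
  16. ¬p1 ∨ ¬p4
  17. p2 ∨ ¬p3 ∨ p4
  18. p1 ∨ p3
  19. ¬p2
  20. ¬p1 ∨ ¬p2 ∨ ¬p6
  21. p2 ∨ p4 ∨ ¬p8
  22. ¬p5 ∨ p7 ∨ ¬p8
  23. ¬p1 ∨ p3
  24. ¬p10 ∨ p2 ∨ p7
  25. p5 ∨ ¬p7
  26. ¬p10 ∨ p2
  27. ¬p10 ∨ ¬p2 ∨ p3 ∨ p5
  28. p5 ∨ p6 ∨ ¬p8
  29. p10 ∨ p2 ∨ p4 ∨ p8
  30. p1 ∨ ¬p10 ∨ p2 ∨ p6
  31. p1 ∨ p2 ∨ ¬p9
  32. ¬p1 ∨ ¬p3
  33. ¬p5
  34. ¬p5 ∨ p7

No satisfying assignment exists.

Case p1 = True:
  (¬p1 ∨ p6) forces p6 = True.
  Clause (¬p1 ∨ ¬p6) is falsified — contradiction.
Case p1 = False:
  (p1 ∨ ¬p3) forces p3 = False.
  Clause (p1 ∨ p3) is falsified — contradiction.
Both cases fail, so the formula is unsatisfiable.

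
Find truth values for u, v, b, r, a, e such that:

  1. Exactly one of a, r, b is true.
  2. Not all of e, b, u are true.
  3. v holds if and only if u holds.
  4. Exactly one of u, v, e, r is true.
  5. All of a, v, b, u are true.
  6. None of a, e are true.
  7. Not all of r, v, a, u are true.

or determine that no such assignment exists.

Case a = True:
  Constraint (6) is violated (a=T) — contradiction.
Case a = False:
  Constraint (5) is violated (a=F) — contradiction.
Both cases fail — unsatisfiable.

UNSATISFIABLE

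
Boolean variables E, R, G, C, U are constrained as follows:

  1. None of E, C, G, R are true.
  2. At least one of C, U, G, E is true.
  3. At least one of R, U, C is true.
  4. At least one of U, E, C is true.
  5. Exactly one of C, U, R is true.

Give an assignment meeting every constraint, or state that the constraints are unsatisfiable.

E=F; R=F; G=F; C=F; U=T

  (1) {E, C, G, R}: 0 true — none ✓
  (2) {C, U, G, E}: 1 true — at least one ✓
  (3) {R, U, C}: 1 true — at least one ✓
  (4) {U, E, C}: 1 true — at least one ✓
  (5) {C, U, R}: 1 true — exactly one ✓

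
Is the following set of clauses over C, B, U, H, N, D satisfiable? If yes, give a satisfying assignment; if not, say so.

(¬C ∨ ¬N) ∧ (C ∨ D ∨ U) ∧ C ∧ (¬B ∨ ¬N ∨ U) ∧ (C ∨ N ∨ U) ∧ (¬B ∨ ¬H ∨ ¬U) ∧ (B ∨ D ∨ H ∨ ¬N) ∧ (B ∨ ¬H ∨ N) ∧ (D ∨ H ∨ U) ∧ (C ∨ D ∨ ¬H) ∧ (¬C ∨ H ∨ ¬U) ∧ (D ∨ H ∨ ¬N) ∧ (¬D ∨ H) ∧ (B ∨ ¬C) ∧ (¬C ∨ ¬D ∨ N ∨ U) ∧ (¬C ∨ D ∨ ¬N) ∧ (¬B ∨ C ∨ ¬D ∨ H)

Unit clause (C) forces C = True.
In (B ∨ ¬C) only B is left, so B = True.
In (¬C ∨ ¬N) only ¬N is left, so N = False.
Try U = True:
  (¬B ∨ ¬H ∨ ¬U) forces H = False.
  clause (¬C ∨ H ∨ ¬U) is falsified — backtrack.
So U = False.
  then (¬C ∨ ¬D ∨ N ∨ U) forces D = False.
  then (D ∨ H ∨ U) forces H = True.
All clauses satisfied.

C = True; B = True; U = False; H = True; N = False; D = False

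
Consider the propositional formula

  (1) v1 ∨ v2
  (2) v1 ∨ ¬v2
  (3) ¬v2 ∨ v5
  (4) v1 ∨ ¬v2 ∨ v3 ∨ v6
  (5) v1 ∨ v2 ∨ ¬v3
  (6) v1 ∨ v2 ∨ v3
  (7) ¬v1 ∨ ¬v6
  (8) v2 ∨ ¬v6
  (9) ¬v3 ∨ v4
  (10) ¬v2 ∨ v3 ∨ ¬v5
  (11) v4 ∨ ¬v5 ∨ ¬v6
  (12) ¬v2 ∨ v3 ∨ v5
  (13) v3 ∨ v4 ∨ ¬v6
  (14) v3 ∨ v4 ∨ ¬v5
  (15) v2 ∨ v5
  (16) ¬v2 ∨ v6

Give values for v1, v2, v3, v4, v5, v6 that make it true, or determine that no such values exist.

v1: True, v2: False, v3: False, v4: True, v5: True, v6: False

Try v1 = False:
  (v1 ∨ v2) forces v2 = True.
  clause (v1 ∨ ¬v2) is falsified — backtrack.
So v1 = True.
  then (¬v1 ∨ ¬v6) forces v6 = False.
  then (¬v2 ∨ v6) forces v2 = False.
  then (v2 ∨ v5) forces v5 = True.
Set v3 = False.
  then (v3 ∨ v4 ∨ ¬v5) forces v4 = True.
All clauses satisfied.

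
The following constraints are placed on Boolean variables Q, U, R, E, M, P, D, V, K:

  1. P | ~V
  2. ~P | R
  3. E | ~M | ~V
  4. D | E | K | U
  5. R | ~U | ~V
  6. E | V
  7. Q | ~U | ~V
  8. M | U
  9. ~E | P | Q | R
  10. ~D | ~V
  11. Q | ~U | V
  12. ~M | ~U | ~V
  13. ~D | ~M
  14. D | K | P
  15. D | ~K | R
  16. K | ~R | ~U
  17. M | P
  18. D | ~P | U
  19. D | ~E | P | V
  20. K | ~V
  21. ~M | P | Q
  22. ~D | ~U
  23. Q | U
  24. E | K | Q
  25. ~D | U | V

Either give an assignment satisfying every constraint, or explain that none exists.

Set Q = True.
Set U = True.
  then (~D | ~U) forces D = False.
Try R = False:
  (~P | R) forces P = False.
  (P | ~V) forces V = False.
  (E | V) forces E = True.
  clause (D | ~E | P | V) is falsified — backtrack.
So R = True.
  then (K | ~R | ~U) forces K = True.
Set E = True.
Set M = True.
  then (~M | ~U | ~V) forces V = False.
  then (D | ~E | P | V) forces P = True.
All clauses satisfied.

Q = True; U = True; R = True; E = True; M = True; P = True; D = False; V = False; K = True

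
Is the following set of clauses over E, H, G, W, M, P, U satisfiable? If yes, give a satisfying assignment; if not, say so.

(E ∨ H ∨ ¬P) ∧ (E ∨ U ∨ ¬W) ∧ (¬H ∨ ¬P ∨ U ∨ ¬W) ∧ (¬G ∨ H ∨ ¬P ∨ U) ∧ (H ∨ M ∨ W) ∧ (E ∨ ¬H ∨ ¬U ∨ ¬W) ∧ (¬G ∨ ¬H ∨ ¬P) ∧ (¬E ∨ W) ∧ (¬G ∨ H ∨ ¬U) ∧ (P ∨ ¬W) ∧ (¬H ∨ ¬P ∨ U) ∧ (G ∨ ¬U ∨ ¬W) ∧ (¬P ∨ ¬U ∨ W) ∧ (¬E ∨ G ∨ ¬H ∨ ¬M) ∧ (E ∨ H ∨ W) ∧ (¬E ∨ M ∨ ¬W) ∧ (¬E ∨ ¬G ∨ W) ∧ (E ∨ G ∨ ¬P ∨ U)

Set E = False.
Try H = False:
  (E ∨ H ∨ ¬P) forces P = False.
  (P ∨ ¬W) forces W = False.
  clause (E ∨ H ∨ W) is falsified — backtrack.
So H = True.
Set G = True.
  then (¬G ∨ ¬H ∨ ¬P) forces P = False.
  then (P ∨ ¬W) forces W = False.
Set M = False.
Set U = True.
All clauses satisfied.

E = False, H = True, G = True, W = False, M = False, P = False, U = True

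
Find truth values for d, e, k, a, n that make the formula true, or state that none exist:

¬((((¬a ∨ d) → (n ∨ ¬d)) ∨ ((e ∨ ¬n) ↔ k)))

d = True, e = False, k = False, a = True, n = False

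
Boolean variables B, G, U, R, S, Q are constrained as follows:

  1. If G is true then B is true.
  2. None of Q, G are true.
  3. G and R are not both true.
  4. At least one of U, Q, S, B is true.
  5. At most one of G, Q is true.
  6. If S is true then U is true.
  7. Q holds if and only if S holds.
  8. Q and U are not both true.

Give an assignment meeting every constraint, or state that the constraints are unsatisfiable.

B = True; G = False; U = True; R = False; S = False; Q = False

  (1) G=F ⇒ B: vacuous ✓
  (2) {Q, G}: 0 true — none ✓
  (3) G=F, R=F — not both ✓
  (4) {U, Q, S, B}: 2 true — at least one ✓
  (5) {G, Q}: 0 true — at most one ✓
  (6) S=F ⇒ U: vacuous ✓
  (7) Q=F, S=F — same ✓
  (8) Q=F, U=T — not both ✓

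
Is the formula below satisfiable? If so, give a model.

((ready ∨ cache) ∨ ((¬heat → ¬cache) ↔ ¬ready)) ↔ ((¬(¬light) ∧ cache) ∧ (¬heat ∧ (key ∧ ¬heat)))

light = True; key = True; heat = False; cache = True; ready = True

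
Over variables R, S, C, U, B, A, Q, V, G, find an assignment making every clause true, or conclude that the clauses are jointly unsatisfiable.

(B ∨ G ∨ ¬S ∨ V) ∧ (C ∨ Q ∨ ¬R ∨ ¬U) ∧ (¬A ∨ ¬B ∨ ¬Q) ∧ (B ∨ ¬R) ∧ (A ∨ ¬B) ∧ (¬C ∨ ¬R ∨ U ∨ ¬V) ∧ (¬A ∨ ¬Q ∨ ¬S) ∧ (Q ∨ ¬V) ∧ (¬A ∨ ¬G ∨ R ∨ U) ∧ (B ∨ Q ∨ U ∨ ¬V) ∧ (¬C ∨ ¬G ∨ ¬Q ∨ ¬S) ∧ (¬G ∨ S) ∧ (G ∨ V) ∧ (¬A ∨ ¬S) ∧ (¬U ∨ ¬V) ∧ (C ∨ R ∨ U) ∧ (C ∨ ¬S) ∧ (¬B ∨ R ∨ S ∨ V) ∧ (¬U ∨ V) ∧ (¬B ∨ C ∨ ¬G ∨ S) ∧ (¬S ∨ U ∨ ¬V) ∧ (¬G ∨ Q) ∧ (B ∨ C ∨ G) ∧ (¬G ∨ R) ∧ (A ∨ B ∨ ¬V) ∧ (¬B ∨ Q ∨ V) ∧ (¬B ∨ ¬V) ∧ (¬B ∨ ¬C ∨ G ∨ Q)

R: False, S: False, C: True, U: False, B: False, A: True, Q: True, V: True, G: False

Try R = True:
  (B ∨ ¬R) forces B = True.
  (A ∨ ¬B) forces A = True.
  (¬A ∨ ¬B ∨ ¬Q) forces Q = False.
  (Q ∨ ¬V) forces V = False.
  clause (¬B ∨ Q ∨ V) is falsified — backtrack.
So R = False.
  then (¬G ∨ R) forces G = False.
  then (G ∨ V) forces V = True.
  then (¬U ∨ ¬V) forces U = False.
  then (C ∨ R ∨ U) forces C = True.
  then (¬S ∨ U ∨ ¬V) forces S = False.
  then (¬B ∨ ¬V) forces B = False.
  then (Q ∨ ¬V) forces Q = True.
  then (A ∨ B ∨ ¬V) forces A = True.
All clauses satisfied.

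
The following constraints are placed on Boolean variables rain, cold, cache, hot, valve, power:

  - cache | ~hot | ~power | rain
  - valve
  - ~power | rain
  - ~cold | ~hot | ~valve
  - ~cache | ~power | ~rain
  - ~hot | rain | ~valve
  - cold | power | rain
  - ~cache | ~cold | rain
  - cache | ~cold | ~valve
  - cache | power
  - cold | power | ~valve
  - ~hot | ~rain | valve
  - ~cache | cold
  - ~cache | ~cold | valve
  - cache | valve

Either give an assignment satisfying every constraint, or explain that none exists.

rain = True; cold = True; cache = True; hot = False; valve = True; power = False

Unit clause (valve) forces valve = True.
Set rain = True.
Set cold = True.
  then (~cold | ~hot | ~valve) forces hot = False.
  then (cache | ~cold | ~valve) forces cache = True.
  then (~cache | ~power | ~rain) forces power = False.
All clauses satisfied.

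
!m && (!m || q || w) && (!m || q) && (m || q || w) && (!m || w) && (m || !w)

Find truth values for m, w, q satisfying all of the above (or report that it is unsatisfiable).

m = False, w = False, q = True

Unit clause (!m) forces m = False.
In (m || !w) only !w is left, so w = False.
In (m || q || w) only q is left, so q = True.
Check each clause:
  (!m): !m holds.
  (!m || q || w): !m holds.
  (!m || q): !m holds.
  (m || q || w): q holds.
  (!m || w): !m holds.
  (m || !w): !w holds.
All clauses satisfied.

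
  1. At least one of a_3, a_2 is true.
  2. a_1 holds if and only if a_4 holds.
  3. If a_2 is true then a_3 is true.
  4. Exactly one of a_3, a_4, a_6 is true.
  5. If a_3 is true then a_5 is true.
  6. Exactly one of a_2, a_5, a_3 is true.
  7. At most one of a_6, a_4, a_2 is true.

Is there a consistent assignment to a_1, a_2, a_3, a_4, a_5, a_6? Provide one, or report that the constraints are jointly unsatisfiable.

Case a_5 = True:
  (6) with a_5=T forces a_2 = False.
  (1) with a_2=F forces a_3 = True.
  Constraint (6) is violated (a_5=T, a_3=T) — contradiction.
Case a_5 = False:
  (5) with a_5=F forces a_3 = False.
  (1) with a_3=F forces a_2 = True.
  Constraint (3) is violated (a_2=T, a_3=F) — contradiction.
Both cases fail — unsatisfiable.

UNSATISFIABLE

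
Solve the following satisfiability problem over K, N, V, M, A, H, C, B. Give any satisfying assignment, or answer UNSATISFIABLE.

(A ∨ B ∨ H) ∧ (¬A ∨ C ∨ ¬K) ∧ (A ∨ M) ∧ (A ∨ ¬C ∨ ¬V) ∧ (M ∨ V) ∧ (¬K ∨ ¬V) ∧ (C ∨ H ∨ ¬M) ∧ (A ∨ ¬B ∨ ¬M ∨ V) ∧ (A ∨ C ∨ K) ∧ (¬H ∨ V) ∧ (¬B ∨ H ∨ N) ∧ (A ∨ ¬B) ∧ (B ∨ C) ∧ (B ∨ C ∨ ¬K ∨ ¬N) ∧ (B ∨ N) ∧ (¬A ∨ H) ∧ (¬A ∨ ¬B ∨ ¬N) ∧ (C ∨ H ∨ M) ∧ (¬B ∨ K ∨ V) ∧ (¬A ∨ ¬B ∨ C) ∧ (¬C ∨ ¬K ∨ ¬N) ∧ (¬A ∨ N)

K = False, N = True, V = True, M = False, A = True, H = True, C = True, B = False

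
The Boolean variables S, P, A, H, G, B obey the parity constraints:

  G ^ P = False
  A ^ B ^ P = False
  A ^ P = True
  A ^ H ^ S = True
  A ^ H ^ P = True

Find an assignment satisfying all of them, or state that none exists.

S = True; P = True; A = False; H = False; G = True; B = True

G ^ P = T ^ T = False ✓
A ^ B ^ P = F ^ T ^ T = False ✓
A ^ P = F ^ T = True ✓
A ^ H ^ S = F ^ F ^ T = True ✓
A ^ H ^ P = F ^ F ^ T = True ✓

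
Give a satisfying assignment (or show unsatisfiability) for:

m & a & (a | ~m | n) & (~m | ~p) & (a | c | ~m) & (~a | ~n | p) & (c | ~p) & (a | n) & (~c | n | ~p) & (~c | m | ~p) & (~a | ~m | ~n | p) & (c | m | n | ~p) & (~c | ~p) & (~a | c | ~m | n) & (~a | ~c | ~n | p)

Unit clause (m) forces m = True.
Unit clause (a) forces a = True.
In (~m | ~p) only ~p is left, so p = False.
In (~a | ~n | p) only ~n is left, so n = False.
In (~a | c | ~m | n) only c is left, so c = True.
All clauses satisfied.

c: True; a: True; p: False; n: False; m: True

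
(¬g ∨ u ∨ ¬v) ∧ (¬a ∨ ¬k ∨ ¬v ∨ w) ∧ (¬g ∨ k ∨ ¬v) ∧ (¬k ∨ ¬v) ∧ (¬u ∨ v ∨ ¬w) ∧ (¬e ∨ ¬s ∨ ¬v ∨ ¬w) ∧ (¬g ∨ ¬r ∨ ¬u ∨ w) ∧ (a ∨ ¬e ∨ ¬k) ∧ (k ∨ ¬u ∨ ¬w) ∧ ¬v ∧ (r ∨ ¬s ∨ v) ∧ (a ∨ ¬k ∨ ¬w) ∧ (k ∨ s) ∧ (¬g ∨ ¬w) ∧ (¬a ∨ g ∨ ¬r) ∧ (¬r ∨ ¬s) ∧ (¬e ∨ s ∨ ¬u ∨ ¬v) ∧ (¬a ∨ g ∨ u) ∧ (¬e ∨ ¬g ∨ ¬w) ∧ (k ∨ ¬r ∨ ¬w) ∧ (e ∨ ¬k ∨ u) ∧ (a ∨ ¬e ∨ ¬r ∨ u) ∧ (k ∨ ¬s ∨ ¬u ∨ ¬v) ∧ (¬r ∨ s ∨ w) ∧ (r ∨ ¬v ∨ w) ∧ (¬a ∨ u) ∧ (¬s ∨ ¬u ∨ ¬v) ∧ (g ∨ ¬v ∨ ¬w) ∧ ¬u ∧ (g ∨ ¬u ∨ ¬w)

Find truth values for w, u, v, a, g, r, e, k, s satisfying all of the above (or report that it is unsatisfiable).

Unsatisfiable

Case k = True:
  (¬k ∨ ¬v) forces v = False.
  (¬u) forces u = False.
  (e ∨ ¬k ∨ u) forces e = True.
  (a ∨ ¬e ∨ ¬k) forces a = True.
  Clause (¬a ∨ u) is falsified — contradiction.
Case k = False:
  (¬v) forces v = False.
  (k ∨ s) forces s = True.
  (r ∨ ¬s ∨ v) forces r = True.
  Clause (¬r ∨ ¬s) is falsified — contradiction.
Both cases fail, so the formula is unsatisfiable.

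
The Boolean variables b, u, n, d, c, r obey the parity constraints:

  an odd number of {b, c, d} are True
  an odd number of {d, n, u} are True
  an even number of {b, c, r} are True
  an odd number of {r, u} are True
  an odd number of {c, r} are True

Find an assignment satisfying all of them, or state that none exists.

b=T; u=T; n=T; d=T; c=T; r=F

{b, c, d}: 3 true → odd ✓
{d, n, u}: 3 true → odd ✓
{b, c, r}: 2 true → even ✓
{r, u}: 1 true → odd ✓
{c, r}: 1 true → odd ✓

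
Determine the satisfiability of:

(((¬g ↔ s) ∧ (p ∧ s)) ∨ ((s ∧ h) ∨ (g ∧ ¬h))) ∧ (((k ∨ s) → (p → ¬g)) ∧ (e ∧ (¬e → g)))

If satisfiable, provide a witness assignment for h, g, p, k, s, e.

h = True; g = False; p = True; k = True; s = True; e = True

  ((¬g ↔ s) ∧ (p ∧ s)) ∨ ((s ∧ h) ∨ (g ∧ ¬h)) = True
    (¬g ↔ s) ∧ (p ∧ s) = True
      ¬g ↔ s = True
        ¬g = True
      p ∧ s = True
    (s ∧ h) ∨ (g ∧ ¬h) = True
      s ∧ h = True
      g ∧ ¬h = False
        ¬h = False
  ((k ∨ s) → (p → ¬g)) ∧ (e ∧ (¬e → g)) = True
    (k ∨ s) → (p → ¬g) = True
      k ∨ s = True
      p → ¬g = True
        ¬g = True
    e ∧ (¬e → g) = True
      ¬e → g = True
        ¬e = False
Both conjuncts True, so the formula holds.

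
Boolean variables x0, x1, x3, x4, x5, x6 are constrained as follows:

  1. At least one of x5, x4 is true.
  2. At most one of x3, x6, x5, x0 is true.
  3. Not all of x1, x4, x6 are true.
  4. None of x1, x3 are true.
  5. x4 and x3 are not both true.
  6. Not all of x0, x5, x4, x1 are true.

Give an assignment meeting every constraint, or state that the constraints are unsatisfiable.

x0 = False, x1 = False, x3 = False, x4 = False, x5 = True, x6 = False

  (1) {x5, x4}: 1 true — at least one ✓
  (2) {x3, x6, x5, x0}: 1 true — at most one ✓
  (3) {x1, x4, x6}: 0/3 true — not all ✓
  (4) {x1, x3}: 0 true — none ✓
  (5) x4=F, x3=F — not both ✓
  (6) {x0, x5, x4, x1}: 1/4 true — not all ✓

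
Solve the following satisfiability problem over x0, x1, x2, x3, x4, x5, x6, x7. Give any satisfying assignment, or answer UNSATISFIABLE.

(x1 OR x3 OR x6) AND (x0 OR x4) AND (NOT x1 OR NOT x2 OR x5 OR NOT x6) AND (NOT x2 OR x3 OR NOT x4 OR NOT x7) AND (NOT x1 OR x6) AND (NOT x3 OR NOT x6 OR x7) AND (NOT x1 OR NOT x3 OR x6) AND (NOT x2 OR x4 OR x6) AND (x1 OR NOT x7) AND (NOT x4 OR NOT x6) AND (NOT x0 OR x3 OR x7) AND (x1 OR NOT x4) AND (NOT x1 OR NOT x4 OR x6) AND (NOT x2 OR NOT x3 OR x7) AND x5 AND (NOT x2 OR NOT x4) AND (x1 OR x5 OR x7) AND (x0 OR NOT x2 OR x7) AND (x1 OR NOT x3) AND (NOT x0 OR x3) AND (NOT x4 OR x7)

x0 = True; x1 = True; x2 = False; x3 = True; x4 = False; x5 = True; x6 = True; x7 = True

Unit clause (x5) forces x5 = True.
Try x0 = False:
  (x0 OR x4) forces x4 = True.
  (NOT x4 OR NOT x6) forces x6 = False.
  (NOT x1 OR x6) forces x1 = False.
  clause (x1 OR NOT x4) is falsified — backtrack.
So x0 = True.
  then (NOT x0 OR x3) forces x3 = True.
  then (x1 OR NOT x3) forces x1 = True.
  then (NOT x1 OR x6) forces x6 = True.
  then (NOT x3 OR NOT x6 OR x7) forces x7 = True.
  then (NOT x4 OR NOT x6) forces x4 = False.
Set x2 = False.
All clauses satisfied.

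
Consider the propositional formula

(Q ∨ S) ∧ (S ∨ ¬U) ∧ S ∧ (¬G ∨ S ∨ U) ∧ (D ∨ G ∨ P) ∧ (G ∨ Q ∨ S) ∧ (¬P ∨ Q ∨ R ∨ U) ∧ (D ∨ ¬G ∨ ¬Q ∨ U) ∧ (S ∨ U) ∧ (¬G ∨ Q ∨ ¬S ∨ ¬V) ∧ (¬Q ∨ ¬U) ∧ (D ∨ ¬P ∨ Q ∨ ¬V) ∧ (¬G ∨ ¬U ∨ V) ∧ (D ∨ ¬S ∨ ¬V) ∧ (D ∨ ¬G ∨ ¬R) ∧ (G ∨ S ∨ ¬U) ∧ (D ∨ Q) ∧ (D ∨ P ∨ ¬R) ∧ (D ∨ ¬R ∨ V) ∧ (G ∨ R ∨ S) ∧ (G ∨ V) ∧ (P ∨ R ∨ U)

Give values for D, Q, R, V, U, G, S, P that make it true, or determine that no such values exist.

Unit clause (S) forces S = True.
Set D = True.
Set Q = True.
  then (¬Q ∨ ¬U) forces U = False.
Set R = True.
Set V = False.
  then (G ∨ V) forces G = True.
Set P = False.
All clauses satisfied.

D: True; Q: True; R: True; V: False; U: False; G: True; S: True; P: False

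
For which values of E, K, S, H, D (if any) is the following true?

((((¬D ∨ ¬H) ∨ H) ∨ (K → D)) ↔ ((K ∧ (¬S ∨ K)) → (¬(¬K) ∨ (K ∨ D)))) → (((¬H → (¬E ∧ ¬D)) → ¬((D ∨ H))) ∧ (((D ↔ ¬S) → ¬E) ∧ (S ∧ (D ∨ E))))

E: False; K: True; S: True; H: False; D: True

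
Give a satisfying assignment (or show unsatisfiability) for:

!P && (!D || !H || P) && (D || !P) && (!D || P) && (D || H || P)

P = False, H = True, D = False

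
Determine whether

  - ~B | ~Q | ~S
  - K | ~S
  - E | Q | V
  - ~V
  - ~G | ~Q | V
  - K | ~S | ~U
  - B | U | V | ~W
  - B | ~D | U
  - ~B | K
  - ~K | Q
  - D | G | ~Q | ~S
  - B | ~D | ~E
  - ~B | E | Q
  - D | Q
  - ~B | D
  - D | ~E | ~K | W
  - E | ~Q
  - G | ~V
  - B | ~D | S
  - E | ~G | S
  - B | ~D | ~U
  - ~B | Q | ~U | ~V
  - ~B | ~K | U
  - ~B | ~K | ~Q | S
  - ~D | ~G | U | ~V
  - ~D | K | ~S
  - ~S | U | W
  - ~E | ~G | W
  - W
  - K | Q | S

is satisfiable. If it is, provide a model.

Q: True, K: True, G: False, V: False, D: False, E: True, S: False, W: True, B: False, U: True

Unit clause (~V) forces V = False.
Unit clause (W) forces W = True.
Try Q = False:
  (E | Q | V) forces E = True.
  (~K | Q) forces K = False.
  (K | ~S) forces S = False.
  clause (K | Q | S) is falsified — backtrack.
So Q = True.
  then (~G | ~Q | V) forces G = False.
  then (E | ~Q) forces E = True.
Set K = True.
Set D = False.
  then (D | G | ~Q | ~S) forces S = False.
  then (~B | D) forces B = False.
  then (B | U | V | ~W) forces U = True.
All clauses satisfied.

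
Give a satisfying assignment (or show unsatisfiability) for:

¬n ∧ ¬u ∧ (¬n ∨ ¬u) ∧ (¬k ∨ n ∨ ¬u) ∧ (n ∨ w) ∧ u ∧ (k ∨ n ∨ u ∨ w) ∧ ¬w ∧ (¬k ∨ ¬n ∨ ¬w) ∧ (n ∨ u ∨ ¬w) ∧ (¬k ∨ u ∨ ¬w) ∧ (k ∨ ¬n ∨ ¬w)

Case u = True:
  Clause (¬u) is falsified — contradiction.
Case u = False:
  Clause (u) is falsified — contradiction.
Both cases fail, so the formula is unsatisfiable.

UNSATISFIABLE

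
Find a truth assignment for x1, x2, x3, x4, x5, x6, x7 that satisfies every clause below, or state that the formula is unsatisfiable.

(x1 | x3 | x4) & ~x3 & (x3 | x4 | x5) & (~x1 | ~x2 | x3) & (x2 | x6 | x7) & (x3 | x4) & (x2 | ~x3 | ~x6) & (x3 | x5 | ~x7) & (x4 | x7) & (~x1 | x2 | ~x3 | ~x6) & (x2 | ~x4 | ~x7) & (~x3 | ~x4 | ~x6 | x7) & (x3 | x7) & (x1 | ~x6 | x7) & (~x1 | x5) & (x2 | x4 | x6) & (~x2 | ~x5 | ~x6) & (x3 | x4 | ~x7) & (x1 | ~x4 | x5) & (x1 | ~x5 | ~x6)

Unit clause (~x3) forces x3 = False.
In (x3 | x4) only x4 is left, so x4 = True.
In (x3 | x7) only x7 is left, so x7 = True.
In (x3 | x5 | ~x7) only x5 is left, so x5 = True.
In (x2 | ~x4 | ~x7) only x2 is left, so x2 = True.
In (~x2 | ~x5 | ~x6) only ~x6 is left, so x6 = False.
In (~x1 | ~x2 | x3) only ~x1 is left, so x1 = False.
All clauses satisfied.

x1: False, x2: True, x3: False, x4: True, x5: True, x6: False, x7: True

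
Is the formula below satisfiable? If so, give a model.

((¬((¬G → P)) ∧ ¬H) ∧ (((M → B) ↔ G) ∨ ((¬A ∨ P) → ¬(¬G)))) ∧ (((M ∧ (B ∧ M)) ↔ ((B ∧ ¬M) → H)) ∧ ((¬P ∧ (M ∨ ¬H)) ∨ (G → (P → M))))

A: True, B: True, H: False, M: False, P: False, G: False

  (¬((¬G → P)) ∧ ¬H) ∧ (((M → B) ↔ G) ∨ ((¬A ∨ P) → ¬(¬G))) = True
    ¬((¬G → P)) ∧ ¬H = True
      ¬((¬G → P)) = True
        ¬G → P = False
          ¬G = True
      ¬H = True
    ((M → B) ↔ G) ∨ ((¬A ∨ P) → ¬(¬G)) = True
      (M → B) ↔ G = False
        M → B = True
      (¬A ∨ P) → ¬(¬G) = True
        ¬A ∨ P = False
          ¬A = False
        ¬(¬G) = False
          ¬G = True
  ((M ∧ (B ∧ M)) ↔ ((B ∧ ¬M) → H)) ∧ ((¬P ∧ (M ∨ ¬H)) ∨ (G → (P → M))) = True
    (M ∧ (B ∧ M)) ↔ ((B ∧ ¬M) → H) = True
      M ∧ (B ∧ M) = False
        B ∧ M = False
      (B ∧ ¬M) → H = False
        B ∧ ¬M = True
          ¬M = True
    (¬P ∧ (M ∨ ¬H)) ∨ (G → (P → M)) = True
      ¬P ∧ (M ∨ ¬H) = True
        ¬P = True
        M ∨ ¬H = True
          ¬H = True
      G → (P → M) = True
        P → M = True
Both conjuncts True, so the formula holds.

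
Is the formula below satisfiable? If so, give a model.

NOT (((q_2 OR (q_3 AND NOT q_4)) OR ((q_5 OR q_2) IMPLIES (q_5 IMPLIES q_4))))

q_2=F; q_3=F; q_4=F; q_5=T

  NOT (((q_2 OR (q_3 AND NOT q_4)) OR ((q_5 OR q_2) IMPLIES (q_5 IMPLIES q_4)))) = True
    (q_2 OR (q_3 AND NOT q_4)) OR ((q_5 OR q_2) IMPLIES (q_5 IMPLIES q_4)) = False
      q_2 OR (q_3 AND NOT q_4) = False
        q_3 AND NOT q_4 = False
          NOT q_4 = True
      (q_5 OR q_2) IMPLIES (q_5 IMPLIES q_4) = False
        q_5 OR q_2 = True
        q_5 IMPLIES q_4 = False
The formula evaluates to True.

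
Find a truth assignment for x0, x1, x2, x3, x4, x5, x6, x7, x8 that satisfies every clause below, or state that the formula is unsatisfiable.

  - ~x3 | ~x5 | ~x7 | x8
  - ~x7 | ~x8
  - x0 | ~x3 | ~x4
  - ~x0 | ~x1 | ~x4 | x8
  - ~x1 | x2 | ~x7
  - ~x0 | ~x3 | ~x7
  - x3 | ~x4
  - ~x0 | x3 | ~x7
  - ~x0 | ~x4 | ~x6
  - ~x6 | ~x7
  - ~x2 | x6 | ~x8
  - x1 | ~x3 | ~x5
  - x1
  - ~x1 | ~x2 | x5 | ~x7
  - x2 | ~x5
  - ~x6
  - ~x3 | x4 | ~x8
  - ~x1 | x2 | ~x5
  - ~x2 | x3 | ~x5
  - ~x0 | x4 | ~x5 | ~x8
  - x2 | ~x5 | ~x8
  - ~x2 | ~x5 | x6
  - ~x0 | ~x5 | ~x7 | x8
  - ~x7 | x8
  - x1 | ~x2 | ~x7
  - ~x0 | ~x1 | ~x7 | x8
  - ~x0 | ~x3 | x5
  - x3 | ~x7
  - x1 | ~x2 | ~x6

x0=T, x1=T, x2=T, x3=F, x4=F, x5=F, x6=F, x7=F, x8=F

Unit clause (x1) forces x1 = True.
Unit clause (~x6) forces x6 = False.
Set x0 = True.
Set x2 = True.
  then (~x2 | x6 | ~x8) forces x8 = False.
  then (~x2 | ~x5 | x6) forces x5 = False.
  then (~x7 | x8) forces x7 = False.
  then (~x0 | ~x3 | x5) forces x3 = False.
  then (~x0 | ~x1 | ~x4 | x8) forces x4 = False.
All clauses satisfied.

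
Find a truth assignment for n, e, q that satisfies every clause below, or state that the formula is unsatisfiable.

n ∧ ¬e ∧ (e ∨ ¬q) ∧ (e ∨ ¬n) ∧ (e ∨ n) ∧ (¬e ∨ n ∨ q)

Unsatisfiable — no assignment works.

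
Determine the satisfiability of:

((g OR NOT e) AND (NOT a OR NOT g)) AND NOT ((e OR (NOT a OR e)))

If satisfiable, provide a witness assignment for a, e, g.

a = True; e = False; g = False

  (g OR NOT e) AND (NOT a OR NOT g) = True
    g OR NOT e = True
      NOT e = True
    NOT a OR NOT g = True
      NOT a = False
      NOT g = True
  NOT ((e OR (NOT a OR e))) = True
    e OR (NOT a OR e) = False
      NOT a OR e = False
        NOT a = False
Both conjuncts True, so the formula holds.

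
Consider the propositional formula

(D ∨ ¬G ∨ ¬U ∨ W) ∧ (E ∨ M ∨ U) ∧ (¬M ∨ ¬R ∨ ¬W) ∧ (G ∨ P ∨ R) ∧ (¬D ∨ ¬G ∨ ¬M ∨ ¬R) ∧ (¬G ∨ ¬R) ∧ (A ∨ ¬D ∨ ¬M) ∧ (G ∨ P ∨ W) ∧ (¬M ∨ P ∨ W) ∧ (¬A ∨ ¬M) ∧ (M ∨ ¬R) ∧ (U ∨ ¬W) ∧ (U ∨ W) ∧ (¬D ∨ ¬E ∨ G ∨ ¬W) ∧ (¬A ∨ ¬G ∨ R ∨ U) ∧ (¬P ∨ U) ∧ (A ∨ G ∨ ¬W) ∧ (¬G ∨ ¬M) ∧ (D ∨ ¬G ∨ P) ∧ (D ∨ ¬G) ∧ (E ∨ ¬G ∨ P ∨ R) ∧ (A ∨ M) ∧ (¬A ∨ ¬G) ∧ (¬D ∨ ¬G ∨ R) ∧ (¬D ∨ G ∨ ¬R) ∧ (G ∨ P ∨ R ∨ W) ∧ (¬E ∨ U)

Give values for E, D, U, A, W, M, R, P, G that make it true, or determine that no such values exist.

E = True, D = False, U = True, A = False, W = False, M = True, R = False, P = True, G = False

Set E = True.
  then (¬E ∨ U) forces U = True.
Set D = False.
  then (D ∨ ¬G) forces G = False.
Set A = False.
  then (A ∨ G ∨ ¬W) forces W = False.
  then (A ∨ M) forces M = True.
  then (G ∨ P ∨ W) forces P = True.
Set R = False.
All clauses satisfied.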